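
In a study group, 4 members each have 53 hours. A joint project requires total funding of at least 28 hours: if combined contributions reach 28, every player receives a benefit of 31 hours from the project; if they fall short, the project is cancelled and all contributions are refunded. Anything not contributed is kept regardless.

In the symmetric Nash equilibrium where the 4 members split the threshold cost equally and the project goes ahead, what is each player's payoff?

Equal share of the threshold: 28/4 = 7.
At this profile no one gains by cutting their contribution: any cut drops the total below 28, the project is cancelled, contributions are refunded, and the deviator ends with 53, which is less than 53 − 7 + 31 = 77. Contributing more than 7 just wastes the excess. So contributing exactly 7 is a best response.
Each player's payoff: 53 − 7 + 31 = 77.

77 hours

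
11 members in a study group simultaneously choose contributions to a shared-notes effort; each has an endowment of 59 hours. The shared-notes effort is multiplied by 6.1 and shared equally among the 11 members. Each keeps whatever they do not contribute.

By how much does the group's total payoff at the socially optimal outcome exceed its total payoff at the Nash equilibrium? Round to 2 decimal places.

Each contributed unit returns 6.1/11 = 0.5545 to its contributor — below 1 — so contributing 0 is dominant for every player. At the Nash equilibrium everyone keeps their 59, and the group total is 11 × 59 = 649.
Each contributed unit returns 6.100 to the group as a whole (0.5545 to each of 11 players), which exceeds 1, so the social optimum is full contribution: group total = 6.100 × 649 = 3958.90.
Efficiency loss = 3958.90 − 649 = 3309.90.

3309.90 hours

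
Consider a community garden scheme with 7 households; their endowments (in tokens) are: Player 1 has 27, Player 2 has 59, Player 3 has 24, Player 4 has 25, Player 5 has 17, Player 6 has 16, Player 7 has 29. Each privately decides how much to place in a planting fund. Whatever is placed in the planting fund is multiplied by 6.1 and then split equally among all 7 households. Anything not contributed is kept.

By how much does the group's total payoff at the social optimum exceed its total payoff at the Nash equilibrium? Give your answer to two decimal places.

The private return per contributed unit is 6.1/7 = 0.8714 < 1 for every player regardless of endowment, so the Nash equilibrium is zero contribution and the group total is Σ E_j = 27 + 59 + 24 + 25 + 17 + 16 + 29 = 197.
Each contributed unit returns 6.100 to the group, so the social optimum is full contribution by everyone: group total = 6.100 × 197 = 1201.70.
Efficiency loss = (6.100 − 1) × 197 = 1004.70.

1004.70 tokens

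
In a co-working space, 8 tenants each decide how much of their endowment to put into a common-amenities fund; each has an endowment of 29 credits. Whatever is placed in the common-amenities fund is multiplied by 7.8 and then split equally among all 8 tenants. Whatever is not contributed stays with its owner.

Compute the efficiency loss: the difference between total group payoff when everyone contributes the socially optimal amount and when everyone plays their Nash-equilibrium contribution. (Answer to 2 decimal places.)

1577.60 credits

Each contributed unit returns 7.8/8 = 0.9750 to its contributor — below 1 — so contributing 0 is dominant for every player. At the Nash equilibrium everyone keeps their 29, and the group total is 8 × 29 = 232.
Each contributed unit returns 7.800 to the group as a whole (0.9750 to each of 8 players), which exceeds 1, so the social optimum is full contribution: group total = 7.800 × 232 = 1809.60.
Efficiency loss = 1809.60 − 232 = 1577.60.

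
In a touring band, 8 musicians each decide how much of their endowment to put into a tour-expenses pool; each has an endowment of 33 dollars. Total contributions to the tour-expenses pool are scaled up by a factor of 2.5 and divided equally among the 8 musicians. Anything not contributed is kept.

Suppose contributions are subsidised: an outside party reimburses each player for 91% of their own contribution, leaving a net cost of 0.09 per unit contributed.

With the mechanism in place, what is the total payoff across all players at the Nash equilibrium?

The effective private return per unit is now (2.5/8) / 0.09 = 3.4722 > 1, so every player's dominant strategy flips to full contribution.
So the Nash equilibrium is full contribution by all 8; the group earns 8 × (33 × 0.91 + 2.5 × 33) = 900.24.

900.24 dollars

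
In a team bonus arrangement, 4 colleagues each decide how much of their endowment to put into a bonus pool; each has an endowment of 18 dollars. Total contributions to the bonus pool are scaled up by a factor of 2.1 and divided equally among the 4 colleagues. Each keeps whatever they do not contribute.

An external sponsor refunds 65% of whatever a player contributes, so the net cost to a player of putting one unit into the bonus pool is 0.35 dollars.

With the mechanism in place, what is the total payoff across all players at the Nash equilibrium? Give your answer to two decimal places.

Under the mechanism each unit contributed yields (2.1/4) / 0.35 = 1.5000 back to its contributor per unit of net cost, which exceeds 1, making full contribution the dominant choice for everyone.
At the Nash equilibrium everyone contributes 18. Group total payoff = 4 × (18 × 0.65 + 2.1 × 18) = 198.00.

198.00 dollars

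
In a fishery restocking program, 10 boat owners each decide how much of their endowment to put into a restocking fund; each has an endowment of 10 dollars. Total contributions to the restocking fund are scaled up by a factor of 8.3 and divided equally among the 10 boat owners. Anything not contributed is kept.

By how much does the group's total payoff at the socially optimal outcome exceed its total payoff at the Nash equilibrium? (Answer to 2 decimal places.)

730.00 dollars

Each contributed unit returns 8.3/10 = 0.8300 to its contributor — below 1 — so contributing 0 is dominant for every player. At the Nash equilibrium everyone keeps their 10, and the group total is 10 × 10 = 100.
Each contributed unit returns 8.300 to the group as a whole (0.8300 to each of 10 players), which exceeds 1, so the social optimum is full contribution: group total = 8.300 × 100 = 830.00.
Efficiency loss = 830.00 − 100 = 730.00.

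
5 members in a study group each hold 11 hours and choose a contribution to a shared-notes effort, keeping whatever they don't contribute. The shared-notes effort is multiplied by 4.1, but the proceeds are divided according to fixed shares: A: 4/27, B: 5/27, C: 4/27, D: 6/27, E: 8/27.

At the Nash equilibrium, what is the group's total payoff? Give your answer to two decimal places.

89.10 hours

A player with share s gets back 4.1·s per unit contributed, so full contribution is dominant for anyone with s > 1/4.1 = 0.2439 and zero contribution is dominant for anyone below.
The only share above 0.2439 is E's 8/27, contributing 11; the remaining 4 contribute 0. Total contributed: 11.
The shared-notes effort pays out 4.1 × 11 = 45.10 in total (split across the unequal shares, but the aggregate is all that matters for the group sum).
The 4 free-riders keep 11 each, adding 44. Group total = 44 + 45.10 = 89.10.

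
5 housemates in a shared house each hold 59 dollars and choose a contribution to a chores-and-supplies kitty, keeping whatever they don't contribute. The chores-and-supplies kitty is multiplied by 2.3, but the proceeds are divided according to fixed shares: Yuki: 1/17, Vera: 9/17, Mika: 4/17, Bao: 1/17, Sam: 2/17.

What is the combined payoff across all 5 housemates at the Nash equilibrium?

Each unit j contributes comes back to j as 2.3 × (j's share), so j prefers to contribute only if that share exceeds 1/2.3 = 0.4348; otherwise keeping the unit dominates.
The only share above 0.4348 is Vera's 9/17, contributing 59; the remaining 4 contribute 0. Total contributed: 59.
The chores-and-supplies kitty pays out 2.3 × 59 = 135.70 in total (split across the unequal shares, but the aggregate is all that matters for the group sum).
The 4 free-riders keep 59 each, adding 236. Group total = 236 + 135.70 = 371.70.

371.70 dollars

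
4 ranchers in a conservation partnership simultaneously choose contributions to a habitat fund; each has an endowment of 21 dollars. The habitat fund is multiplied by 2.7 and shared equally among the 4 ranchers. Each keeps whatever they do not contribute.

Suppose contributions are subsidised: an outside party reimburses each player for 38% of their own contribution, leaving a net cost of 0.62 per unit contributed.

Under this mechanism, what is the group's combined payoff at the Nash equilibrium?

258.72 dollars

With the mechanism, a contributed unit returns (2.7/4) / 0.62 = 1.0887 per unit of net cost to the contributor — now above 1 — so contributing fully is weakly dominant for every player.
So the Nash equilibrium is full contribution by all 4; the group earns 4 × (21 × 0.38 + 2.7 × 21) = 258.72.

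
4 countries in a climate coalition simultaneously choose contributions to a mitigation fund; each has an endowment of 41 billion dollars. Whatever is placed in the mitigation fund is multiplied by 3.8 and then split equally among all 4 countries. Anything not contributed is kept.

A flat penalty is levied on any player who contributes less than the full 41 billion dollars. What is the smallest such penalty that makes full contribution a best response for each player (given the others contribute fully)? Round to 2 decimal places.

Given the others contribute fully, the best deviation is to contribute 0 (any partial contribution still incurs the fine and gives up units whose private return 0.9500 is below 1).
Deviating from 41 to 0 saves 41 billion dollars but forfeits the deviator's share of the drop in the mitigation fund: 3.8/4 × 41 = 38.95.
So the deviation gain is 41 − 38.95 = 2.05, and the fine must be at least 2.05 billion dollars to wipe it out.

2.05 billion dollars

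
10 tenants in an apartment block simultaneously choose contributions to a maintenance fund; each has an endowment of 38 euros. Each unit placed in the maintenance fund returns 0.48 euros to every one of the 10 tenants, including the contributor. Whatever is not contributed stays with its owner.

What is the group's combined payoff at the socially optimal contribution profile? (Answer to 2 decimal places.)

Each contributed unit returns 4.800 to the group as a whole (0.48 to each of 10 players), which exceeds 1, so the social optimum is full contribution: group total = 4.800 × 380 = 1824.00.

1824.00 euros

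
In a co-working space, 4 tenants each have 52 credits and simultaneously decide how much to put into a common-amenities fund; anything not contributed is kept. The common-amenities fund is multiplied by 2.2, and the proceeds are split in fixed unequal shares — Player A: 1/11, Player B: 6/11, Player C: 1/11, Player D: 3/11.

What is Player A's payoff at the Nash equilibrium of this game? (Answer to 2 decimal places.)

For player j, contributing a unit is worthwhile iff 2.2 × (j's share) ≥ 1, i.e. iff j's share is at least 0.4545.
The only share above 0.4545 is Player B's 6/11, contributing 52; the remaining 3 contribute 0. Total contributed: 52.
Player A keeps 52 and receives 2.2 × 52 × 1/11 = 10.40 from the common-amenities fund, for a payoff of 62.40.

62.40 credits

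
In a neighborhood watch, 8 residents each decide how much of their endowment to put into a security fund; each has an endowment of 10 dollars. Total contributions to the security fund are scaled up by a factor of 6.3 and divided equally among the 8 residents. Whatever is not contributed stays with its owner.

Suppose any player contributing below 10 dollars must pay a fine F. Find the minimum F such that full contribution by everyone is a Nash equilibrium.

2.13 dollars

Given the others contribute fully, the best deviation is to contribute 0 (any partial contribution still incurs the fine and gives up units whose private return 0.7875 is below 1).
Deviating from 10 to 0 saves 10 dollars but forfeits the deviator's share of the drop in the security fund: 6.3/8 × 10 = 7.87.
So the deviation gain is 10 − 7.87 = 2.13, and the fine must be at least 2.13 dollars to wipe it out.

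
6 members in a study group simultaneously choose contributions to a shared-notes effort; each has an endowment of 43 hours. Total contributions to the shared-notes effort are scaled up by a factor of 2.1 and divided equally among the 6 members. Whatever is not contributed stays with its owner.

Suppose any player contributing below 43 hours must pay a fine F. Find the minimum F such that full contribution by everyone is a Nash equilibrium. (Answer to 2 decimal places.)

Given the others contribute fully, the best deviation is to contribute 0 (any partial contribution still incurs the fine and gives up units whose private return 0.3500 is below 1).
Deviating from 43 to 0 saves 43 hours but forfeits the deviator's share of the drop in the shared-notes effort: 2.1/6 × 43 = 15.05.
So the deviation gain is 43 − 15.05 = 27.95, and the fine must be at least 27.95 hours to wipe it out.

27.95 hours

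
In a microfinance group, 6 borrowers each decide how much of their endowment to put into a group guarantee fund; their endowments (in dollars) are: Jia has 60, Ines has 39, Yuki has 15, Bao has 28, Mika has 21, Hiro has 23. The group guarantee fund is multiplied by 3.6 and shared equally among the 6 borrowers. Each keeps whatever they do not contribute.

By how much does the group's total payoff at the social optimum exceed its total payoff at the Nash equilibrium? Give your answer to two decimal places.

483.60 dollars

The private return per contributed unit is 3.6/6 = 0.6000 < 1 for every player regardless of endowment, so the Nash equilibrium is zero contribution and the group total is Σ E_j = 60 + 39 + 15 + 28 + 21 + 23 = 186.
Each contributed unit returns 3.600 to the group, so the social optimum is full contribution by everyone: group total = 3.600 × 186 = 669.60.
Efficiency loss = (3.600 − 1) × 186 = 483.60.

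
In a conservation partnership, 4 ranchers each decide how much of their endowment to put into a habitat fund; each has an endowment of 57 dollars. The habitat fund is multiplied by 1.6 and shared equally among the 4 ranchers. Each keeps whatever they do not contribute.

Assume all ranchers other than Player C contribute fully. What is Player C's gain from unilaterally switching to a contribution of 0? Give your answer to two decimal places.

34.20 dollars

Switching from a contribution of 57 to 0 lets Player C keep an extra 57 dollars, but lowers the habitat fund by 57, which costs Player C their own share of that drop: 1.6/4 × 57 = 22.80.
Net gain = 57 − 22.80 = 34.20. The private return per contributed unit (0.4000) is below 1, so free-riding is indeed the best response regardless of what the others do.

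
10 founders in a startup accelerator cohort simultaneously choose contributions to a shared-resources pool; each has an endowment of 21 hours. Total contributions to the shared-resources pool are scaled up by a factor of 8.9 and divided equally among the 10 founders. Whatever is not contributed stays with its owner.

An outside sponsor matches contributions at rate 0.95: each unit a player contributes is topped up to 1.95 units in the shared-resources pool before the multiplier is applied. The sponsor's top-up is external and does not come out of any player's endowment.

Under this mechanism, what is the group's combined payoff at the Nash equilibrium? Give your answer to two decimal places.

3644.55 hours

Under the mechanism each unit contributed yields 8.9 × 1.95 / 10 = 1.7355 back to its contributor per unit of net cost, which exceeds 1, making full contribution the dominant choice for everyone.
So the Nash equilibrium is full contribution by all 10; the group earns 8.9 × 1.95 × 210 = 3644.55.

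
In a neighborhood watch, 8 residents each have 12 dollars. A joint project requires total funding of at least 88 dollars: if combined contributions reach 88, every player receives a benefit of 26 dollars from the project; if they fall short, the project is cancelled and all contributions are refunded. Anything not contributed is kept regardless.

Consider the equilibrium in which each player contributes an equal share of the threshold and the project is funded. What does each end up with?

27 dollars

Equal share of the threshold: 88/8 = 11.
At this profile no one gains by cutting their contribution: any cut drops the total below 88, the project is cancelled, contributions are refunded, and the deviator ends with 12, which is less than 12 − 11 + 26 = 27. Contributing more than 11 just wastes the excess. So contributing exactly 11 is a best response.
Each player's payoff: 12 − 11 + 26 = 27.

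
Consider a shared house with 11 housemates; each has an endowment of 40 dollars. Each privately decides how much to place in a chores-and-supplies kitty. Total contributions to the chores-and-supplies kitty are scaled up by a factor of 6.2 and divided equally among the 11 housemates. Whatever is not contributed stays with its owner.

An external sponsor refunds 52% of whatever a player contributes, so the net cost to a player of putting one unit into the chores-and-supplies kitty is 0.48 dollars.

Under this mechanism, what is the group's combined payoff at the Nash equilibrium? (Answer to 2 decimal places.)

The effective private return per unit is now (6.2/11) / 0.48 = 1.1742 > 1, so every player's dominant strategy flips to full contribution.
So the Nash equilibrium is full contribution by all 11; the group earns 11 × (40 × 0.52 + 6.2 × 40) = 2956.80.

2956.80 dollars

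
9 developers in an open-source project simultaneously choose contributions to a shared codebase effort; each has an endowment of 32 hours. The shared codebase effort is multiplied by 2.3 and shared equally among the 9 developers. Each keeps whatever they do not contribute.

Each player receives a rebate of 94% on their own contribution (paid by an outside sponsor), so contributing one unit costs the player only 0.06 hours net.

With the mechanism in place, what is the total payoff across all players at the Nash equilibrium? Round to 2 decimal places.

The effective private return per unit is now (2.3/9) / 0.06 = 4.2593 > 1, so every player's dominant strategy flips to full contribution.
So the Nash equilibrium is full contribution by all 9; the group earns 9 × (32 × 0.94 + 2.3 × 32) = 933.12.

933.12 hours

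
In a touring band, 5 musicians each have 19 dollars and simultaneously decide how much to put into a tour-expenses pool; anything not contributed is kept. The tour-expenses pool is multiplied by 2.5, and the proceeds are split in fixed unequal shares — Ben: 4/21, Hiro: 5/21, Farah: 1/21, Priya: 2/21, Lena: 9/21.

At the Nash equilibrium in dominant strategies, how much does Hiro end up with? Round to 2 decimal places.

30.31 dollars

Player j's private return per contributed unit is 2.5 × (j's share). Contributing is weakly dominant for j when that share is at least 1/2.5 = 0.4000, and contributing 0 is dominant otherwise.
The only share above 0.4000 is Lena's 9/21, contributing 19; the remaining 4 contribute 0. Total contributed: 19.
Hiro keeps 19 and receives 2.5 × 19 × 5/21 = 11.31 from the tour-expenses pool, for a payoff of 30.31.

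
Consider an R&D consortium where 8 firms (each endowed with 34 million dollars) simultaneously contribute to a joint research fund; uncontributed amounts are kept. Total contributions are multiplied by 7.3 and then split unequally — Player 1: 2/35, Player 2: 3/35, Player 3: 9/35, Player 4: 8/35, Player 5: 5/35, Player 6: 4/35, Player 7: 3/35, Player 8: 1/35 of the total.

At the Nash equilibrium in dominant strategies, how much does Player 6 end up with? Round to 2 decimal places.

Player j's private return per contributed unit is 7.3 × (j's share). Contributing is weakly dominant for j when that share is at least 1/7.3 = 0.1370, and contributing 0 is dominant otherwise.
Player 3, Player 4 and Player 5 are above the threshold, contributing 34 each; the remaining 5 contribute 0. Total contributed: 102.
Player 6 keeps 34 and receives 7.3 × 102 × 4/35 = 85.10 from the joint research fund, for a payoff of 119.10.

119.10 million dollars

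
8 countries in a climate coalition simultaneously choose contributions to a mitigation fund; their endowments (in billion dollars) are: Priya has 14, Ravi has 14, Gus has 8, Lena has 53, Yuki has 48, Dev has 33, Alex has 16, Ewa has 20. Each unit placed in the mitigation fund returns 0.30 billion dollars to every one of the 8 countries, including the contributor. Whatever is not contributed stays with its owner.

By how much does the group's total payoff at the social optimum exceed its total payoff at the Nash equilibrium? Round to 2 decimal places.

The private return per contributed unit is 0.30 < 1 for everyone, so the Nash equilibrium is zero contribution and the group total is Σ E_j = 14 + 14 + 8 + 53 + 48 + 33 + 16 + 20 = 206.
Each contributed unit returns 2.400 to the group, so the social optimum is full contribution by everyone: group total = 2.400 × 206 = 494.40.
Efficiency loss = (2.400 − 1) × 206 = 288.40.

288.40 billion dollars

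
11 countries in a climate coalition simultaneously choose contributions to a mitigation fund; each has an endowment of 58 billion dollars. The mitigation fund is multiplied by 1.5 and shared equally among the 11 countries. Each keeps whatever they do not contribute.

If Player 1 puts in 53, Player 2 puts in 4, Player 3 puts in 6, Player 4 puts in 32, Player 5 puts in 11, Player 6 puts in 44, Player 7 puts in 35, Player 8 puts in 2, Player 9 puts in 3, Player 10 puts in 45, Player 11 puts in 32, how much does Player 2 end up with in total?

90.41 billion dollars

Total contributed: 53 + 4 + 6 + 32 + 11 + 44 + 35 + 2 + 3 + 45 + 32 = 267.
Each receives 1.5 × 267 / 11 = 36.41 from the mitigation fund.
Player 2 keeps 58 − 4 = 54, so Player 2's payoff is 54 + 36.41 = 90.41.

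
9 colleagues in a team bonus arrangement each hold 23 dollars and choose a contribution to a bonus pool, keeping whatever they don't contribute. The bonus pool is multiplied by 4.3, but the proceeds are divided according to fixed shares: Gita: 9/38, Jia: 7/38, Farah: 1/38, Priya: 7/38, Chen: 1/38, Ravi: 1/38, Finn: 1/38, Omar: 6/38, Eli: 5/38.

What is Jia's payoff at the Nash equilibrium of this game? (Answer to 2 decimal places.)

For player j, contributing a unit is worthwhile iff 4.3 × (j's share) ≥ 1, i.e. iff j's share is at least 0.2326.
The only share above 0.2326 is Gita's 9/38, contributing 23; the remaining 8 contribute 0. Total contributed: 23.
Jia keeps 23 and receives 4.3 × 23 × 7/38 = 18.22 from the bonus pool, for a payoff of 41.22.

41.22 dollars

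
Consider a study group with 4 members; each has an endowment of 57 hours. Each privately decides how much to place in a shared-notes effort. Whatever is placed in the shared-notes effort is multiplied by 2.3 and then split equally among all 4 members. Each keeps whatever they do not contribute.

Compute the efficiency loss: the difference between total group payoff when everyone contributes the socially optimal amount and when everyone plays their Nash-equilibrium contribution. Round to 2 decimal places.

Each contributed unit returns 2.3/4 = 0.5750 to its contributor — below 1 — so contributing 0 is dominant for every player. At the Nash equilibrium everyone keeps their 57, and the group total is 4 × 57 = 228.
Each contributed unit returns 2.300 to the group as a whole (0.5750 to each of 4 players), which exceeds 1, so the social optimum is full contribution: group total = 2.300 × 228 = 524.40.
Efficiency loss = 524.40 − 228 = 296.40.

296.40 hours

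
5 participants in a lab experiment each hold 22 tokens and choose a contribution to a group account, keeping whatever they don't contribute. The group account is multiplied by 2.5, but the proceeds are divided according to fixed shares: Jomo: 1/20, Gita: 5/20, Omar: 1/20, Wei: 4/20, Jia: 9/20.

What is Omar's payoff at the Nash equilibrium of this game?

Each unit j contributes comes back to j as 2.5 × (j's share), so j prefers to contribute only if that share exceeds 1/2.5 = 0.4000; otherwise keeping the unit dominates.
Jia alone (share 9/20) is above the threshold, contributing 22; the remaining 4 contribute 0. Total contributed: 22.
Omar keeps 22 and receives 2.5 × 22 × 1/20 = 2.75 from the group account, for a payoff of 24.75.

24.75 tokens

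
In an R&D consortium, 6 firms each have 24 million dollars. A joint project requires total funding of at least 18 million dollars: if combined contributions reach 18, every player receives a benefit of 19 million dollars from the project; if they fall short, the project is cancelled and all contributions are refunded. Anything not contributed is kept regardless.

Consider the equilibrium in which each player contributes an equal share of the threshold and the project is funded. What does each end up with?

Equal share of the threshold: 18/6 = 3.
At this profile no one gains by cutting their contribution: any cut drops the total below 18, the project is cancelled, contributions are refunded, and the deviator ends with 24, which is less than 24 − 3 + 19 = 40. Contributing more than 3 just wastes the excess. So contributing exactly 3 is a best response.
Each player's payoff: 24 − 3 + 19 = 40.

40 million dollars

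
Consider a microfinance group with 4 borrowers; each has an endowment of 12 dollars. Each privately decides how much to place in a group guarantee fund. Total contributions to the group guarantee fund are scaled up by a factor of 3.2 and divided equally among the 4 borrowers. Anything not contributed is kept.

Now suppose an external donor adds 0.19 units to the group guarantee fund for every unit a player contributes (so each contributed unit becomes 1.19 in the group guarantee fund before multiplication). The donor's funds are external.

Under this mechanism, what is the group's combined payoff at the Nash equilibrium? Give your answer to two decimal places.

48.00 dollars

The effective private return is 3.2 × 1.19 / 4 = 0.9520, which is still under 1, so the mechanism doesn't change anyone's dominant strategy: zero contribution.
Everyone keeps their endowment and the group total is 4 × 12 = 48.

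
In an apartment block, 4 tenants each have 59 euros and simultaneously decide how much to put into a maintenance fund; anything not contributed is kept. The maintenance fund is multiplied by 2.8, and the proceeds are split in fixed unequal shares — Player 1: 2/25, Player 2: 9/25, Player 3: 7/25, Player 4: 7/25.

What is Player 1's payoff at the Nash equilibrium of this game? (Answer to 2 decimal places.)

72.22 euros

For player j, contributing a unit is worthwhile iff 2.8 × (j's share) ≥ 1, i.e. iff j's share is at least 0.3571.
Player 2 alone (share 9/25) is above the threshold, contributing 59; the remaining 3 contribute 0. Total contributed: 59.
Player 1 keeps 59 and receives 2.8 × 59 × 2/25 = 13.22 from the maintenance fund, for a payoff of 72.22.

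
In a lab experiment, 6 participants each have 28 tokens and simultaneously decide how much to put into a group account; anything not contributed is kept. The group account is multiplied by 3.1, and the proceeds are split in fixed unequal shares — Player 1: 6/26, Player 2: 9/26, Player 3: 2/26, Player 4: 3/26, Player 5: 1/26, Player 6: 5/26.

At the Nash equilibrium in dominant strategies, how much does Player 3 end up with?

Each unit j contributes comes back to j as 3.1 × (j's share), so j prefers to contribute only if that share exceeds 1/3.1 = 0.3226; otherwise keeping the unit dominates.
The only share above 0.3226 is Player 2's 9/26, contributing 28; the remaining 5 contribute 0. Total contributed: 28.
Player 3 keeps 28 and receives 3.1 × 28 × 2/26 = 6.68 from the group account, for a payoff of 34.68.

34.68 tokens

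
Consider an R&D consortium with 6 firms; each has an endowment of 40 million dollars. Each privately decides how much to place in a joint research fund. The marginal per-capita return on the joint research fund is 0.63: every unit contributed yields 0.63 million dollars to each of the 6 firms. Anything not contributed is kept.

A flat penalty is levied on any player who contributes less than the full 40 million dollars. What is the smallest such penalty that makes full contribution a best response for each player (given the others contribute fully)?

14.80 million dollars

Given the others contribute fully, the best deviation is to contribute 0 (any partial contribution still incurs the fine and gives up units whose private return 0.63 is below 1).
Deviating from 40 to 0 saves 40 million dollars but forfeits the deviator's share of the drop in the joint research fund: 0.63 × 40 = 25.20.
So the deviation gain is 40 − 25.20 = 14.80, and the fine must be at least 14.80 million dollars to wipe it out.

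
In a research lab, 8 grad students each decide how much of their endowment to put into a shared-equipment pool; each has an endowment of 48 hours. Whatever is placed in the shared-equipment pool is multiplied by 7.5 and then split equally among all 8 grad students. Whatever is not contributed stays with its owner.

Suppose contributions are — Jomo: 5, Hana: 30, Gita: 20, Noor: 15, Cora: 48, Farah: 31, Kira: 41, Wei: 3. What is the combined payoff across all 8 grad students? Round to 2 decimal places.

Total contributed: 5 + 30 + 20 + 15 + 48 + 31 + 41 + 3 = 193; total kept: 8 × 48 − 193 = 191.
The shared-equipment pool pays out 7.5 × 193 = 1447.50 in aggregate.
Group total = 191 + 1447.50 = 1638.50.

1638.50 hours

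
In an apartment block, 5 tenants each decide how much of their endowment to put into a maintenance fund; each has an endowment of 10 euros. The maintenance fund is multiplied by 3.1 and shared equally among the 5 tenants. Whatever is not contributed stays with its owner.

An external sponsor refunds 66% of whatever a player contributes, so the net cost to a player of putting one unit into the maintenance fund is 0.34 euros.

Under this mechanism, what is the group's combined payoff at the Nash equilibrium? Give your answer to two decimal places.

With the mechanism, a contributed unit returns (3.1/5) / 0.34 = 1.8235 per unit of net cost to the contributor — now above 1 — so contributing fully is weakly dominant for every player.
At the Nash equilibrium everyone contributes 10. Group total payoff = 5 × (10 × 0.66 + 3.1 × 10) = 188.00.

188.00 euros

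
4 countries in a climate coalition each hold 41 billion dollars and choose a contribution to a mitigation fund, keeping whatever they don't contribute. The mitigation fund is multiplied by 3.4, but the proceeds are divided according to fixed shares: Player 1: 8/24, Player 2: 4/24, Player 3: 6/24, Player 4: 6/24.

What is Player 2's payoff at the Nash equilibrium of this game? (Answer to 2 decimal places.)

A player with share s gets back 3.4·s per unit contributed, so full contribution is dominant for anyone with s > 1/3.4 = 0.2941 and zero contribution is dominant for anyone below.
Player 1 alone (share 8/24) is above the threshold, contributing 41; the remaining 3 contribute 0. Total contributed: 41.
Player 2 keeps 41 and receives 3.4 × 41 × 4/24 = 23.23 from the mitigation fund, for a payoff of 64.23.

64.23 billion dollars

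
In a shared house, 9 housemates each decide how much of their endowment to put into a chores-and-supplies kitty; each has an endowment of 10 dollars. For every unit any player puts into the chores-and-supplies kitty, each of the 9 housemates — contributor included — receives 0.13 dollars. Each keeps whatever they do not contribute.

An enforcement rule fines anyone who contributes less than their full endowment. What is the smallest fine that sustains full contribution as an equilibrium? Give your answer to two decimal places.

Given the others contribute fully, the best deviation is to contribute 0 (any partial contribution still incurs the fine and gives up units whose private return 0.13 is below 1).
Deviating from 10 to 0 saves 10 dollars but forfeits the deviator's share of the drop in the chores-and-supplies kitty: 0.13 × 10 = 1.30.
So the deviation gain is 10 − 1.30 = 8.70, and the fine must be at least 8.70 dollars to wipe it out.

8.70 dollars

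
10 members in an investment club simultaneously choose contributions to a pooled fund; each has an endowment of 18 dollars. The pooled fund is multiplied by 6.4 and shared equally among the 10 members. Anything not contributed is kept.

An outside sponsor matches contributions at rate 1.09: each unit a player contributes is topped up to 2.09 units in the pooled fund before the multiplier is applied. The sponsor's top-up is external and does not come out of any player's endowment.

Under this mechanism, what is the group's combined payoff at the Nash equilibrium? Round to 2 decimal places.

2407.68 dollars

The effective private return per unit is now 6.4 × 2.09 / 10 = 1.3376 > 1, so every player's dominant strategy flips to full contribution.
So the Nash equilibrium is full contribution by all 10; the group earns 6.4 × 2.09 × 180 = 2407.68.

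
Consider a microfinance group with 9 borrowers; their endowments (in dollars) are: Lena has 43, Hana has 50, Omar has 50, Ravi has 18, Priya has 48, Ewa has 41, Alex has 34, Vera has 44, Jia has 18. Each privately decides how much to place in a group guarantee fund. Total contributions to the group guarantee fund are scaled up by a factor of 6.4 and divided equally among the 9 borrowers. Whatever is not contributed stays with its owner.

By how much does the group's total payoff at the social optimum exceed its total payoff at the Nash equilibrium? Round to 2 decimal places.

1868.40 dollars

The private return per contributed unit is 6.4/9 = 0.7111 < 1 for every player regardless of endowment, so the Nash equilibrium is zero contribution and the group total is Σ E_j = 43 + 50 + 50 + 18 + 48 + 41 + 34 + 44 + 18 = 346.
Each contributed unit returns 6.400 to the group, so the social optimum is full contribution by everyone: group total = 6.400 × 346 = 2214.40.
Efficiency loss = (6.400 − 1) × 346 = 1868.40.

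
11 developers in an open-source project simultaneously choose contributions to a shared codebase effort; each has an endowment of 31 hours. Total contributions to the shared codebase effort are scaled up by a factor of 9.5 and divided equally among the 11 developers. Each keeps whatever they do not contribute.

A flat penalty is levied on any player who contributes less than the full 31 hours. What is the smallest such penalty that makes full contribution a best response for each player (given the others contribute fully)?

Given the others contribute fully, the best deviation is to contribute 0 (any partial contribution still incurs the fine and gives up units whose private return 0.8636 is below 1).
Deviating from 31 to 0 saves 31 hours but forfeits the deviator's share of the drop in the shared codebase effort: 9.5/11 × 31 = 26.77.
So the deviation gain is 31 − 26.77 = 4.23, and the fine must be at least 4.23 hours to wipe it out.

4.23 hours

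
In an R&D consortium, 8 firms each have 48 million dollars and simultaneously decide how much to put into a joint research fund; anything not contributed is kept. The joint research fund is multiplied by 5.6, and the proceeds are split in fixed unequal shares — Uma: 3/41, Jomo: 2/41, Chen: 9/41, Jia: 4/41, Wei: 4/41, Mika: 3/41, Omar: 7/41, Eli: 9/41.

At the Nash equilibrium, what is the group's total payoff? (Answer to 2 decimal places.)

825.60 million dollars

For player j, contributing a unit is worthwhile iff 5.6 × (j's share) ≥ 1, i.e. iff j's share is at least 0.1786.
Chen and Eli are above the threshold, contributing 48 each; the remaining 6 contribute 0. Total contributed: 96.
The joint research fund pays out 5.6 × 96 = 537.60 in total (split across the unequal shares, but the aggregate is all that matters for the group sum).
The 6 free-riders keep 48 each, adding 288. Group total = 288 + 537.60 = 825.60.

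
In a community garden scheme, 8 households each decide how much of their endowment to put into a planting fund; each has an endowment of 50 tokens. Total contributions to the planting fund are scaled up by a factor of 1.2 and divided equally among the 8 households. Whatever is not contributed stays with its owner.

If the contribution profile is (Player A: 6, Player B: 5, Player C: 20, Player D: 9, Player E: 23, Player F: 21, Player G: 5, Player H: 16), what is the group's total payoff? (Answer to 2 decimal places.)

421.00 tokens

Total contributed: 6 + 5 + 20 + 9 + 23 + 21 + 5 + 16 = 105; total kept: 8 × 50 − 105 = 295.
The planting fund pays out 1.2 × 105 = 126.00 in aggregate.
Group total = 295 + 126.00 = 421.00.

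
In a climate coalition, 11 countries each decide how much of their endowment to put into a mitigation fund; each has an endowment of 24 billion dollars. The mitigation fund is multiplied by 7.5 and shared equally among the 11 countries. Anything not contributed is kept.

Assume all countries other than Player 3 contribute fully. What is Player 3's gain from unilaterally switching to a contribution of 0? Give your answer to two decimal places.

Switching from a contribution of 24 to 0 lets Player 3 keep an extra 24 billion dollars, but lowers the mitigation fund by 24, which costs Player 3 their own share of that drop: 7.5/11 × 24 = 16.36.
Net gain = 24 − 16.36 = 7.64. The private return per contributed unit (0.6818) is below 1, so free-riding is indeed the best response regardless of what the others do.

7.64 billion dollars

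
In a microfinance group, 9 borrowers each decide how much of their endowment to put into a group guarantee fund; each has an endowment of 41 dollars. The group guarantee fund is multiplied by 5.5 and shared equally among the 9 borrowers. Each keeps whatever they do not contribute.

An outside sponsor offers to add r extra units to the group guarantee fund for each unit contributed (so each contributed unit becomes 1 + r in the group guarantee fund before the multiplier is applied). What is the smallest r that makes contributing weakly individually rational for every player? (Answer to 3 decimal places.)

With matching at rate r, one contributed unit becomes (1 + r) in the group guarantee fund and returns 5.5 × (1 + r) / 9 to the contributor.
Setting this equal to 1: 1 + r = 9/5.5 = 1.6364.
So the minimum matching rate is r = 1.6364 − 1 = 0.636.

0.636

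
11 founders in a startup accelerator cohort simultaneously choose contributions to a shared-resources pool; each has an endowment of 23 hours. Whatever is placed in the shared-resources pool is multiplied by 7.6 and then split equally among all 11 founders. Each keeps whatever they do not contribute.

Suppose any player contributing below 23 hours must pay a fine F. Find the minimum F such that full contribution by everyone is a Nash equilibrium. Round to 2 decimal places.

7.11 hours

Given the others contribute fully, the best deviation is to contribute 0 (any partial contribution still incurs the fine and gives up units whose private return 0.6909 is below 1).
Deviating from 23 to 0 saves 23 hours but forfeits the deviator's share of the drop in the shared-resources pool: 7.6/11 × 23 = 15.89.
So the deviation gain is 23 − 15.89 = 7.11, and the fine must be at least 7.11 hours to wipe it out.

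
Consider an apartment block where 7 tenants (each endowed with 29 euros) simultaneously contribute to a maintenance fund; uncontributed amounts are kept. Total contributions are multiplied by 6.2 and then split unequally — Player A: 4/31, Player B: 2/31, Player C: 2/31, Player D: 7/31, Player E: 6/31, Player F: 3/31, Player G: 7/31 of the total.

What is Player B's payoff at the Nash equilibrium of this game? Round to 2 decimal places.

63.80 euros

For player j, contributing a unit is worthwhile iff 6.2 × (j's share) ≥ 1, i.e. iff j's share is at least 0.1613.
Player D, Player E and Player G are above the threshold, contributing 29 each; the remaining 4 contribute 0. Total contributed: 87.
Player B keeps 29 and receives 6.2 × 87 × 2/31 = 34.80 from the maintenance fund, for a payoff of 63.80.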